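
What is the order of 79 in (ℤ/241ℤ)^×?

40

ord(79) | φ(241) = 241 − 1 = 240 = 2^4 · 3 · 5.
Divisors of 240: 1, 2, 3, 4, 5, 6, 8, 10, 12, 15, 16, 20, 24, 30, 40, 48, 60, 80, 120, 240.
Evaluate successive powers at the divisors of 240:
79^1 ≡ 79 (mod 241)
79^2 ≡ 216 (mod 241)
79^3 ≡ 194 (mod 241)
79^4 ≡ 143 (mod 241)
79^5 ≡ 211 (mod 241)
79^6 ≡ 40 (mod 241)
79^8 ≡ 205 (mod 241)
79^10 ≡ 177 (mod 241)
79^12 ≡ 154 (mod 241)
79^15 ≡ 233 (mod 241)
79^16 ≡ 91 (mod 241)
79^20 ≡ 240 (mod 241)
79^24 ≡ 98 (mod 241)
79^30 ≡ 64 (mod 241)
79^40 ≡ 1 (mod 241) ✓
So ord_241(79) = 40.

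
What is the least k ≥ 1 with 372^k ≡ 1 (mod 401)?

5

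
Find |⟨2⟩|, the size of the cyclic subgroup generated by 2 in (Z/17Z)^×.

8

The order of 2 must divide φ(17) = 17 − 1 = 16 = 2^4.
Divisors of 16: 1, 2, 4, 8, 16.
Check 2^d mod 17 for each divisor in increasing order:
2^1 ≡ 2
2^2 ≡ 4
2^4 ≡ 16
2^8 ≡ 1
So ord_17(2) = 8.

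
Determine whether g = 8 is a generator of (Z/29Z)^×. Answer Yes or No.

Yes

φ(29) = 29 − 1 = 28 = 2^2 · 7.
Test 8^(28/q) mod 29 for each prime factor q of 28:
8^14 ≡ 28 (mod 29)  [q = 2: ≢ 1 ✓]
8^4 ≡ 7 (mod 29)  [q = 7: ≢ 1 ✓]
All checks pass, so 8 has order 28 and is a primitive root modulo 29.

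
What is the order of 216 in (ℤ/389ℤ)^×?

97

Since 216 ∈ (Z/389Z)^×, its order divides φ(389) = 389 − 1 = 388 = 2^2 · 97.
Divisors of 388: 1, 2, 4, 97, 194, 388.
Evaluate successive powers at the divisors of 388:
216^1 ≡ 216
216^2 ≡ 365
216^4 ≡ 187
216^97 ≡ 1
So ord_389(216) = 97.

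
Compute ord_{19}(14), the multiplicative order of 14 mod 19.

18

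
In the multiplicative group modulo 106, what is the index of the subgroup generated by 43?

ord(43) | φ(106) = φ(2)·φ(53) = 1·52 = 52 = 2^2 · 13.
Divisors of 52: 1, 2, 4, 13, 26, 52.
Evaluate successive powers at the divisors of 52:
43^1 ≡ 43 (mod 106)
43^2 ≡ 47 (mod 106)
43^4 ≡ 89 (mod 106)
43^13 ≡ 105 (mod 106)
43^26 ≡ 1 (mod 106) ✓
The order of 43 is 26, so the subgroup it generates has 26 elements.
The index is φ(106) / ord(43) = 52 / 26 = 2.

2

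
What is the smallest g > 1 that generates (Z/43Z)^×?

φ(43) = 43 − 1 = 42 = 2 · 3 · 7.
g is a primitive root iff g^(42/q) ≢ 1 (mod 43) for each prime q ∈ {2, 3, 7}.
g = 2: 2^21 ≡ 42; 2^14 ≡ 1 — hits 1, so not a primitive root.
g = 3: 3^21 ≡ 42; 3^14 ≡ 36; 3^6 ≡ 41 — none is 1, so 3 is a primitive root.
Hence the least primitive root of 43 is 3.

3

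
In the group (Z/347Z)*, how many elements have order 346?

172

φ(347) = 347 − 1 = 346 = 2 · 173.
Since (Z/347Z)^× is cyclic of order 346, the number of elements of order d is φ(d) when d | 346 and 0 otherwise.
346 = 2 · 173 divides 346, and φ(346) = 172.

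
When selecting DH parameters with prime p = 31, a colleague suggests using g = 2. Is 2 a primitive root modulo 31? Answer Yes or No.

No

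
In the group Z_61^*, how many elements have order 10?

φ(61) = 61 − 1 = 60 = 2^2 · 3 · 5.
(Z/61Z)^× is cyclic (|G| = 60); a cyclic group of order m has exactly φ(d) elements of each order d | m, and none otherwise.
10 = 2 · 5 divides 60, and φ(10) = 4.

4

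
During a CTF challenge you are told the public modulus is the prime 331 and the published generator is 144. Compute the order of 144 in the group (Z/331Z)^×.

By Lagrange's theorem, ord_331(144) divides φ(331) = 331 − 1 = 330 = 2 · 3 · 5 · 11.
Divisors of 330: 1, 2, 3, 5, 6, 10, 11, 15, 22, 30, 33, 55, 66, 110, 165, 330.
Evaluate successive powers at the divisors of 330:
144^1 ≡ 144
144^2 ≡ 214
144^3 ≡ 33
144^5 ≡ 111
144^6 ≡ 96
144^10 ≡ 74
144^11 ≡ 64
144^15 ≡ 270
144^22 ≡ 124
144^30 ≡ 80
144^33 ≡ 323
144^55 ≡ 1
The smallest such exponent is 55, so the order of 144 is 55.

55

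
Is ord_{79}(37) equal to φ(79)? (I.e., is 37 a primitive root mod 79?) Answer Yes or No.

Yes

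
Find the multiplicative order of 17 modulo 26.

By Lagrange's theorem, ord_26(17) divides φ(26) = φ(2)·φ(13) = 1·12 = 12 = 2^2 · 3.
Divisors of 12: 1, 2, 3, 4, 6, 12.
Check 17^d mod 26 for each divisor in increasing order:
17^1 ≡ 17 (mod 26)
17^2 ≡ 3 (mod 26)
17^3 ≡ 25 (mod 26)
17^4 ≡ 9 (mod 26)
17^6 ≡ 1 (mod 26) ✓
So ord_26(17) = 6.

6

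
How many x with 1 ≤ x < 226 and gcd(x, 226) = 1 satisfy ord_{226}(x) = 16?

φ(226) = φ(2)·φ(113) = 1·112 = 112 = 2^4 · 7.
(Z/226Z)^× is cyclic (|G| = 112); a cyclic group of order m has exactly φ(d) elements of each order d | m, and none otherwise.
16 = 2^4 divides 112, and φ(16) = 8.

8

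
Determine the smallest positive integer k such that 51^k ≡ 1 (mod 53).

52

By Lagrange's theorem, ord_53(51) divides φ(53) = 53 − 1 = 52 = 2^2 · 13.
Divisors of 52: 1, 2, 4, 13, 26, 52.
Check 51^d mod 53 for each divisor in increasing order:
51^1 ≡ 51 (mod 53)
51^2 ≡ 4 (mod 53)
51^4 ≡ 16 (mod 53)
51^13 ≡ 23 (mod 53)
51^26 ≡ 52 (mod 53)
51^52 ≡ 1 (mod 53) ✓
The smallest such exponent is 52, so the order of 51 is 52.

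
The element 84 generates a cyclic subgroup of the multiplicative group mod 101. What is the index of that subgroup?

Since 84 ∈ (Z/101Z)^×, its order divides φ(101) = 101 − 1 = 100 = 2^2 · 5^2.
Divisors of 100: 1, 2, 4, 5, 10, 20, 25, 50, 100.
Compute 84^d (mod 101) for the divisors d until we hit 1:
84^1 ≡ 84
84^2 ≡ 87
84^4 ≡ 95
84^5 ≡ 1
Thus |⟨84⟩| = ord(84) = 5.
Index = |(Z/101Z)^×| / |⟨84⟩| = 100 / 5 = 20.

20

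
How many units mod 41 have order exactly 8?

φ(41) = 41 − 1 = 40 = 2^3 · 5.
Since (Z/41Z)^× is cyclic of order 40, the number of elements of order d is φ(d) when d | 40 and 0 otherwise.
8 = 2^3 divides 40, and φ(8) = 4.

4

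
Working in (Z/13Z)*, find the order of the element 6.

12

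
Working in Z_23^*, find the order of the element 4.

11

ord(4) | φ(23) = 23 − 1 = 22 = 2 · 11.
Divisors of 22: 1, 2, 11, 22.
Test each divisor d:
4^1 ≡ 4 (mod 23)
4^2 ≡ 16 (mod 23)
4^11 ≡ 1 (mod 23) ✓
Hence ord(4) = 11.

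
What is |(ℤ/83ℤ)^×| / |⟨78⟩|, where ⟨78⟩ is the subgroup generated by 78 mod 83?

2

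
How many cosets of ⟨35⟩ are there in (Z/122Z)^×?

By Lagrange's theorem, ord_122(35) divides φ(122) = φ(2)·φ(61) = 1·60 = 60 = 2^2 · 3 · 5.
Divisors of 60: 1, 2, 3, 4, 5, 6, 10, 12, 15, 20, 30, 60.
Check 35^d mod 122 for each divisor in increasing order:
35^1 ≡ 35 (mod 122)
35^2 ≡ 5 (mod 122)
35^3 ≡ 53 (mod 122)
35^4 ≡ 25 (mod 122)
35^5 ≡ 21 (mod 122)
35^6 ≡ 3 (mod 122)
35^10 ≡ 75 (mod 122)
35^12 ≡ 9 (mod 122)
35^15 ≡ 111 (mod 122)
35^20 ≡ 13 (mod 122)
35^30 ≡ 121 (mod 122)
35^60 ≡ 1 (mod 122) ✓
So ord_122(35) = 60, hence |⟨35⟩| = 60.
[(Z/122Z)^× : ⟨35⟩] = 60/60 = 1.

1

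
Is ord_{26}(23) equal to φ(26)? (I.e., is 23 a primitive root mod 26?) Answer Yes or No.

No

φ(26) = φ(2)·φ(13) = 1·12 = 12 = 2^2 · 3.
An element g generates (Z/26Z)^× iff g^(12/q) ≢ 1 (mod 26) for each prime q ∈ {2, 3}.
23^6 ≡ 1 (mod 26)  [q = 2: ≡ 1 ✗]
23^4 ≡ 3 (mod 26)  [q = 3: ≢ 1 ✓]
The check at q = 2 fails, so 23 generates a proper subgroup.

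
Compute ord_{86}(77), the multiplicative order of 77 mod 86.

42

Since 77 ∈ (Z/86Z)^×, its order divides φ(86) = φ(2)·φ(43) = 1·42 = 42 = 2 · 3 · 7.
Divisors of 42: 1, 2, 3, 6, 7, 14, 21, 42.
Compute 77^d (mod 86) for the divisors d until we hit 1:
77^1 ≡ 77
77^2 ≡ 81
77^3 ≡ 45
77^6 ≡ 47
77^7 ≡ 7
77^14 ≡ 49
77^21 ≡ 85
77^42 ≡ 1
Therefore the multiplicative order of 77 modulo 86 is 42.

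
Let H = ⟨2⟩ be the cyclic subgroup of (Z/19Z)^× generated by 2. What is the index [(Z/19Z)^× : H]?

The order of 2 must divide φ(19) = 19 − 1 = 18 = 2 · 3^2.
Divisors of 18: 1, 2, 3, 6, 9, 18.
Evaluate successive powers at the divisors of 18:
2^1 ≡ 2
2^2 ≡ 4
2^3 ≡ 8
2^6 ≡ 7
2^9 ≡ 18
2^18 ≡ 1
The order of 2 is 18, so the subgroup it generates has 18 elements.
Index = |(Z/19Z)^×| / |⟨2⟩| = 18 / 18 = 1.

1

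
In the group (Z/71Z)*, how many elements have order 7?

φ(71) = 71 − 1 = 70 = 2 · 5 · 7.
In a cyclic group of order 70, there are φ(d) elements of order d for each divisor d of 70, and zero for non-divisors.
7 | 70, and φ(7) = 7 − 1 = 6.

6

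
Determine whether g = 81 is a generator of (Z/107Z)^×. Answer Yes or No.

φ(107) = 107 − 1 = 106 = 2 · 53.
It suffices to check that the order of 81 is not a proper divisor of 106: compute 81^(106/q) for q ∈ {2, 53}.
81^53 ≡ 1 (mod 107)  [q = 2: ≡ 1 ✗]
81^2 ≡ 34 (mod 107)  [q = 53: ≢ 1 ✓]
Since 81^53 ≡ 1, the order of 81 divides 53 < 106, so 81 is not a primitive root.

No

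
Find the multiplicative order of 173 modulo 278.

The order of 173 must divide φ(278) = φ(2)·φ(139) = 1·138 = 138 = 2 · 3 · 23.
Divisors of 138: 1, 2, 3, 6, 23, 46, 69, 138.
Check 173^d mod 278 for each divisor in increasing order:
173^1 ≡ 173 (mod 278)
173^2 ≡ 183 (mod 278)
173^3 ≡ 245 (mod 278)
173^6 ≡ 255 (mod 278)
173^23 ≡ 1 (mod 278) ✓
The smallest such exponent is 23, so the order of 173 is 23.

23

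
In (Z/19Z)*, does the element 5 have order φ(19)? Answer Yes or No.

No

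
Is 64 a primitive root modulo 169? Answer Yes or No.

φ(169) = φ(13^2) = 13·(13−1) = 156 = 2^2 · 3 · 13.
Test 64^(156/q) mod 169 for each prime factor q of 156:
64^78 ≡ 1 (mod 169)  [q = 2: ≡ 1 ✗]
64^52 ≡ 1 (mod 169)  [q = 3: ≡ 1 ✗]
64^12 ≡ 66 (mod 169)  [q = 13: ≢ 1 ✓]
The check at q = 2 fails, so 64 generates a proper subgroup.

No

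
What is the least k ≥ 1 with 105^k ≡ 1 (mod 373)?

372

The order of 105 must divide φ(373) = 373 − 1 = 372 = 2^2 · 3 · 31.
Divisors of 372: 1, 2, 3, 4, 6, 12, 31, 62, 93, 124, 186, 372.
Compute 105^d (mod 373) for the divisors d until we hit 1:
105^1 ≡ 105
105^2 ≡ 208
105^3 ≡ 206
105^4 ≡ 369
105^6 ≡ 287
105^12 ≡ 309
105^31 ≡ 173
105^62 ≡ 89
105^93 ≡ 104
105^124 ≡ 88
105^186 ≡ 372
105^372 ≡ 1
Hence ord(105) = 372.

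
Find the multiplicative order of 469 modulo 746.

124

Since 469 ∈ (Z/746Z)^×, its order divides φ(746) = φ(2)·φ(373) = 1·372 = 372 = 2^2 · 3 · 31.
Divisors of 372: 1, 2, 3, 4, 6, 12, 31, 62, 93, 124, 186, 372.
Check 469^d mod 746 for each divisor in increasing order:
469^1 ≡ 469 (mod 746)
469^2 ≡ 637 (mod 746)
469^3 ≡ 353 (mod 746)
469^4 ≡ 691 (mod 746)
469^6 ≡ 27 (mod 746)
469^12 ≡ 729 (mod 746)
469^31 ≡ 477 (mod 746)
469^62 ≡ 745 (mod 746)
469^93 ≡ 269 (mod 746)
469^124 ≡ 1 (mod 746) ✓
Therefore the multiplicative order of 469 modulo 746 is 124.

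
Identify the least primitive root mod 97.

5

φ(97) = 97 − 1 = 96 = 2^5 · 3.
g is a primitive root iff g^(96/q) ≢ 1 (mod 97) for each prime q ∈ {2, 3}.
g = 2: 2^48 ≡ 1 — hits 1, so not a primitive root.
g = 3: 3^48 ≡ 1 — hits 1, so not a primitive root.
g = 4: 4^48 ≡ 1 — hits 1, so not a primitive root.
g = 5: 5^48 ≡ 96; 5^32 ≡ 35 — none is 1, so 5 is a primitive root.
Hence the least primitive root of 97 is 5.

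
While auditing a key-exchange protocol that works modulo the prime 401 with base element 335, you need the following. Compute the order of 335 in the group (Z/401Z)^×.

ord(335) | φ(401) = 401 − 1 = 400 = 2^4 · 5^2.
Divisors of 400: 1, 2, 4, 5, 8, 10, 16, 20, 25, 40, 50, 80, 100, 200, 400.
Test each divisor d:
335^1 ≡ 335 (mod 401)
335^2 ≡ 346 (mod 401)
335^4 ≡ 218 (mod 401)
335^5 ≡ 48 (mod 401)
335^8 ≡ 206 (mod 401)
335^10 ≡ 299 (mod 401)
335^16 ≡ 331 (mod 401)
335^20 ≡ 379 (mod 401)
335^25 ≡ 147 (mod 401)
335^40 ≡ 83 (mod 401)
335^50 ≡ 356 (mod 401)
335^80 ≡ 72 (mod 401)
335^100 ≡ 20 (mod 401)
335^200 ≡ 400 (mod 401)
335^400 ≡ 1 (mod 401) ✓
The smallest such exponent is 400, so the order of 335 is 400.

400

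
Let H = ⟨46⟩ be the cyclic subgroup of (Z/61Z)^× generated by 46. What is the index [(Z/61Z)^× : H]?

Since 46 ∈ (Z/61Z)^×, its order divides φ(61) = 61 − 1 = 60 = 2^2 · 3 · 5.
Divisors of 60: 1, 2, 3, 4, 5, 6, 10, 12, 15, 20, 30, 60.
Test each divisor d:
46^1 ≡ 46
46^2 ≡ 42
46^3 ≡ 41
46^4 ≡ 56
46^5 ≡ 14
46^6 ≡ 34
46^10 ≡ 13
46^12 ≡ 58
46^15 ≡ 60
46^20 ≡ 47
46^30 ≡ 1
Thus |⟨46⟩| = ord(46) = 30.
[(Z/61Z)^× : ⟨46⟩] = 60/30 = 2.

2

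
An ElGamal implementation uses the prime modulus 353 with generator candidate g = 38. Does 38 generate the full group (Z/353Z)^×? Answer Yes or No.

φ(353) = 353 − 1 = 352 = 2^5 · 11.
An element g generates (Z/353Z)^× iff g^(352/q) ≢ 1 (mod 353) for each prime q ∈ {2, 11}.
38^176 ≡ 1 (mod 353)  [q = 2: ≡ 1 ✗]
38^32 ≡ 131 (mod 353)  [q = 11: ≢ 1 ✓]
The check at q = 2 fails, so 38 generates a proper subgroup.

No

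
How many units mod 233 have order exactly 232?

φ(233) = 233 − 1 = 232 = 2^3 · 29.
(Z/233Z)^× is cyclic (|G| = 232); a cyclic group of order m has exactly φ(d) elements of each order d | m, and none otherwise.
232 = 2^3 · 29 divides 232, and φ(232) = 112.

112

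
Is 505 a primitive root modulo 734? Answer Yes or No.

φ(734) = φ(2)·φ(367) = 1·366 = 366 = 2 · 3 · 61.
Test 505^(366/q) mod 734 for each prime factor q of 366:
505^183 ≡ 733 (mod 734)  [q = 2: ≢ 1 ✓]
505^122 ≡ 1 (mod 734)  [q = 3: ≡ 1 ✗]
505^6 ≡ 225 (mod 734)  [q = 61: ≢ 1 ✓]
505^122 ≡ 1 shows ord(505) | 122, strictly less than φ(734); not a primitive root.

No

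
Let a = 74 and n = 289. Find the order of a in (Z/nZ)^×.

The order of 74 must divide φ(289) = φ(17^2) = 17·(17−1) = 272 = 2^4 · 17.
Divisors of 272: 1, 2, 4, 8, 16, 17, 34, 68, 136, 272.
Test each divisor d:
74^1 ≡ 74
74^2 ≡ 274
74^4 ≡ 225
74^8 ≡ 50
74^16 ≡ 188
74^17 ≡ 40
74^34 ≡ 155
74^68 ≡ 38
74^136 ≡ 288
74^272 ≡ 1
Hence ord(74) = 272.

272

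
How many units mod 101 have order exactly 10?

4

φ(101) = 101 − 1 = 100 = 2^2 · 5^2.
(Z/101Z)^× is cyclic (|G| = 100); a cyclic group of order m has exactly φ(d) elements of each order d | m, and none otherwise.
10 = 2 · 5 divides 100, and φ(10) = 4.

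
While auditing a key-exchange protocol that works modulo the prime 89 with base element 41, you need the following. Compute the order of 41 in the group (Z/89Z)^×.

88

By Lagrange's theorem, ord_89(41) divides φ(89) = 89 − 1 = 88 = 2^3 · 11.
Divisors of 88: 1, 2, 4, 8, 11, 22, 44, 88.
Test each divisor d:
41^1 ≡ 41
41^2 ≡ 79
41^4 ≡ 11
41^8 ≡ 32
41^11 ≡ 52
41^22 ≡ 34
41^44 ≡ 88
41^88 ≡ 1
Hence ord(41) = 88.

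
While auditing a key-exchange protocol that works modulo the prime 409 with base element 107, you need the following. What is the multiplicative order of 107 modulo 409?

ord(107) | φ(409) = 409 − 1 = 408 = 2^3 · 3 · 17.
Divisors of 408: 1, 2, 3, 4, 6, 8, 12, 17, 24, 34, 51, 68, 102, 136, 204, 408.
Evaluate successive powers at the divisors of 408:
107^1 ≡ 107 (mod 409)
107^2 ≡ 406 (mod 409)
107^3 ≡ 88 (mod 409)
107^4 ≡ 9 (mod 409)
107^6 ≡ 382 (mod 409)
107^8 ≡ 81 (mod 409)
107^12 ≡ 320 (mod 409)
107^17 ≡ 183 (mod 409)
107^24 ≡ 150 (mod 409)
107^34 ≡ 360 (mod 409)
107^51 ≡ 31 (mod 409)
107^68 ≡ 356 (mod 409)
107^102 ≡ 143 (mod 409)
107^136 ≡ 355 (mod 409)
107^204 ≡ 408 (mod 409)
107^408 ≡ 1 (mod 409) ✓
Therefore the multiplicative order of 107 modulo 409 is 408.

408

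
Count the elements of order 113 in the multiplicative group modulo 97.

0

φ(97) = 97 − 1 = 96 = 2^5 · 3.
In a cyclic group of order 96, there are φ(d) elements of order d for each divisor d of 96, and zero for non-divisors.
113 does not divide 96, so no element of (Z/97Z)^× has order 113.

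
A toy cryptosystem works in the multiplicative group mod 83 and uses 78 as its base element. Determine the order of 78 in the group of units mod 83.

41

ord(78) | φ(83) = 83 − 1 = 82 = 2 · 41.
Divisors of 82: 1, 2, 41, 82.
Compute 78^d (mod 83) for the divisors d until we hit 1:
78^1 ≡ 78
78^2 ≡ 25
78^41 ≡ 1
Therefore the multiplicative order of 78 modulo 83 is 41.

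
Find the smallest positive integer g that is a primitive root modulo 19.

φ(19) = 19 − 1 = 18 = 2 · 3^2.
g is a primitive root iff g^(18/q) ≢ 1 (mod 19) for each prime q ∈ {2, 3}.
g = 2: 2^9 ≡ 18; 2^6 ≡ 7 — none is 1, so 2 is a primitive root.
The smallest primitive root modulo 19 is 2.

2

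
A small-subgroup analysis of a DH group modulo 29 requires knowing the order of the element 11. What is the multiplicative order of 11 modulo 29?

28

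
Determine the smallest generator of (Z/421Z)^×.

2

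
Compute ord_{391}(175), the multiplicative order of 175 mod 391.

ord(175) | φ(391) = φ(17·23) = (17−1)·(23−1) = 16·22 = 352 = 2^5 · 11.
Divisors of 352: 1, 2, 4, 8, 11, 16, 22, 32, 44, 88, 176, 352.
Compute 175^d (mod 391) for the divisors d until we hit 1:
175^1 ≡ 175 (mod 391)
175^2 ≡ 127 (mod 391)
175^4 ≡ 98 (mod 391)
175^8 ≡ 220 (mod 391)
175^11 ≡ 45 (mod 391)
175^16 ≡ 307 (mod 391)
175^22 ≡ 70 (mod 391)
175^32 ≡ 18 (mod 391)
175^44 ≡ 208 (mod 391)
175^88 ≡ 254 (mod 391)
175^176 ≡ 1 (mod 391) ✓
So ord_391(175) = 176.

176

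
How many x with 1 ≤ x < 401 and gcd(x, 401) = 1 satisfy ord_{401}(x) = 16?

8

φ(401) = 401 − 1 = 400 = 2^4 · 5^2.
Since (Z/401Z)^× is cyclic of order 400, the number of elements of order d is φ(d) when d | 400 and 0 otherwise.
16 = 2^4 divides 400, and φ(16) = 8.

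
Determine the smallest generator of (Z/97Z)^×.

5

φ(97) = 97 − 1 = 96 = 2^5 · 3.
g is a primitive root iff g^(96/q) ≢ 1 (mod 97) for each prime q ∈ {2, 3}.
g = 2: 2^48 ≡ 1 — hits 1, so not a primitive root.
g = 3: 3^48 ≡ 1 — hits 1, so not a primitive root.
g = 4: 4^48 ≡ 1 — hits 1, so not a primitive root.
g = 5: 5^48 ≡ 96; 5^32 ≡ 35 — none is 1, so 5 is a primitive root.
The smallest primitive root modulo 97 is 5.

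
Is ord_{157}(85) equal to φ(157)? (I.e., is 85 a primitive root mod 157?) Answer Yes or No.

Yes

φ(157) = 157 − 1 = 156 = 2^2 · 3 · 13.
Test 85^(156/q) mod 157 for each prime factor q of 156:
85^78 ≡ 156 (mod 157)  [q = 2: ≢ 1 ✓]
85^52 ≡ 144 (mod 157)  [q = 3: ≢ 1 ✓]
85^12 ≡ 101 (mod 157)  [q = 13: ≢ 1 ✓]
None equal 1, so ord_157(85) = 156: 85 is a primitive root.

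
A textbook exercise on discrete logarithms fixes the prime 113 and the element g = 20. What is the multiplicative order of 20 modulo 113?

112

The order of 20 must divide φ(113) = 113 − 1 = 112 = 2^4 · 7.
Divisors of 112: 1, 2, 4, 7, 8, 14, 16, 28, 56, 112.
Compute 20^d (mod 113) for the divisors d until we hit 1:
20^1 ≡ 20 (mod 113)
20^2 ≡ 61 (mod 113)
20^4 ≡ 105 (mod 113)
20^7 ≡ 71 (mod 113)
20^8 ≡ 64 (mod 113)
20^14 ≡ 69 (mod 113)
20^16 ≡ 28 (mod 113)
20^28 ≡ 15 (mod 113)
20^56 ≡ 112 (mod 113)
20^112 ≡ 1 (mod 113) ✓
The smallest such exponent is 112, so the order of 20 is 112.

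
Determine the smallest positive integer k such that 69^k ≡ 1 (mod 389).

97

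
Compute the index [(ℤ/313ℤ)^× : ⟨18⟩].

2

Since 18 ∈ (Z/313Z)^×, its order divides φ(313) = 313 − 1 = 312 = 2^3 · 3 · 13.
Divisors of 312: 1, 2, 3, 4, 6, 8, 12, 13, 24, 26, 39, 52, 78, 104, 156, 312.
Compute 18^d (mod 313) for the divisors d until we hit 1:
18^1 ≡ 18 (mod 313)
18^2 ≡ 11 (mod 313)
18^3 ≡ 198 (mod 313)
18^4 ≡ 121 (mod 313)
18^6 ≡ 79 (mod 313)
18^8 ≡ 243 (mod 313)
18^12 ≡ 294 (mod 313)
18^13 ≡ 284 (mod 313)
18^24 ≡ 48 (mod 313)
18^26 ≡ 215 (mod 313)
18^39 ≡ 25 (mod 313)
18^52 ≡ 214 (mod 313)
18^78 ≡ 312 (mod 313)
18^104 ≡ 98 (mod 313)
18^156 ≡ 1 (mod 313) ✓
So ord_313(18) = 156, hence |⟨18⟩| = 156.
The index is φ(313) / ord(18) = 312 / 156 = 2.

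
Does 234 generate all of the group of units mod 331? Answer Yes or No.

No

φ(331) = 331 − 1 = 330 = 2 · 3 · 5 · 11.
An element g generates (Z/331Z)^× iff g^(330/q) ≢ 1 (mod 331) for each prime q ∈ {2, 3, 5, 11}.
234^165 ≡ 1 (mod 331)  [q = 2: ≡ 1 ✗]
234^110 ≡ 299 (mod 331)  [q = 3: ≢ 1 ✓]
234^66 ≡ 323 (mod 331)  [q = 5: ≢ 1 ✓]
234^30 ≡ 111 (mod 331)  [q = 11: ≢ 1 ✓]
Since 234^165 ≡ 1, the order of 234 divides 165 < 330, so 234 is not a primitive root.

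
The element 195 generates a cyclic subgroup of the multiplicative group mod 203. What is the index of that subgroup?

6

The order of 195 must divide φ(203) = φ(7·29) = (7−1)·(29−1) = 6·28 = 168 = 2^3 · 3 · 7.
Divisors of 168: 1, 2, 3, 4, 6, 7, 8, 12, 14, 21, 24, 28, 42, 56, 84, 168.
Test each divisor d:
195^1 ≡ 195 (mod 203)
195^2 ≡ 64 (mod 203)
195^3 ≡ 97 (mod 203)
195^4 ≡ 36 (mod 203)
195^6 ≡ 71 (mod 203)
195^7 ≡ 41 (mod 203)
195^8 ≡ 78 (mod 203)
195^12 ≡ 169 (mod 203)
195^14 ≡ 57 (mod 203)
195^21 ≡ 104 (mod 203)
195^24 ≡ 141 (mod 203)
195^28 ≡ 1 (mod 203) ✓
The order of 195 is 28, so the subgroup it generates has 28 elements.
[(Z/203Z)^× : ⟨195⟩] = 168/28 = 6.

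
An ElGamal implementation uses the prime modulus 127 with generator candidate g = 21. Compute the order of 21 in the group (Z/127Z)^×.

63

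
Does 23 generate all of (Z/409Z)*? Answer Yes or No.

φ(409) = 409 − 1 = 408 = 2^3 · 3 · 17.
Test 23^(408/q) mod 409 for each prime factor q of 408:
23^204 ≡ 1 (mod 409)  [q = 2: ≡ 1 ✗]
23^136 ≡ 355 (mod 409)  [q = 3: ≢ 1 ✓]
23^24 ≡ 30 (mod 409)  [q = 17: ≢ 1 ✓]
The check at q = 2 fails, so 23 generates a proper subgroup.

No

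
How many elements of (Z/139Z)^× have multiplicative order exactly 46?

φ(139) = 139 − 1 = 138 = 2 · 3 · 23.
(Z/139Z)^× is cyclic (|G| = 138); a cyclic group of order m has exactly φ(d) elements of each order d | m, and none otherwise.
46 = 2 · 23 divides 138, and φ(46) = 22.

22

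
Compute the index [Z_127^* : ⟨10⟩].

3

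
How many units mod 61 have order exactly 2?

φ(61) = 61 − 1 = 60 = 2^2 · 3 · 5.
(Z/61Z)^× is cyclic (|G| = 60); a cyclic group of order m has exactly φ(d) elements of each order d | m, and none otherwise.
2 | 60, and φ(2) = 2 − 1 = 1.

1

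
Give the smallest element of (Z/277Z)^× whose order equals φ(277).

5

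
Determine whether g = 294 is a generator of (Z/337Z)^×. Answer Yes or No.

φ(337) = 337 − 1 = 336 = 2^4 · 3 · 7.
Test 294^(336/q) mod 337 for each prime factor q of 336:
294^168 ≡ 1 (mod 337)  [q = 2: ≡ 1 ✗]
294^112 ≡ 1 (mod 337)  [q = 3: ≡ 1 ✗]
294^48 ≡ 175 (mod 337)  [q = 7: ≢ 1 ✓]
The check at q = 2 fails, so 294 generates a proper subgroup.

No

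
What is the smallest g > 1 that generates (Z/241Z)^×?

7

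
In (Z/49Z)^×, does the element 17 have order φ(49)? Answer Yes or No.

φ(49) = φ(7^2) = 7·(7−1) = 42 = 2 · 3 · 7.
Test 17^(42/q) mod 49 for each prime factor q of 42:
17^21 ≡ 48 (mod 49)  [q = 2: ≢ 1 ✓]
17^14 ≡ 30 (mod 49)  [q = 3: ≢ 1 ✓]
17^6 ≡ 22 (mod 49)  [q = 7: ≢ 1 ✓]
None equal 1, so ord_49(17) = 42: 17 is a primitive root.

Yes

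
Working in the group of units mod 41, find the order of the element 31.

By Lagrange's theorem, ord_41(31) divides φ(41) = 41 − 1 = 40 = 2^3 · 5.
Divisors of 40: 1, 2, 4, 5, 8, 10, 20, 40.
Test each divisor d:
31^1 ≡ 31
31^2 ≡ 18
31^4 ≡ 37
31^5 ≡ 40
31^8 ≡ 16
31^10 ≡ 1
So ord_41(31) = 10.

10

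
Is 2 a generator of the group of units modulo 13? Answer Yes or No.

Yes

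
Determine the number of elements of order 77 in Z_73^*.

φ(73) = 73 − 1 = 72 = 2^3 · 3^2.
(Z/73Z)^× is cyclic (|G| = 72); a cyclic group of order m has exactly φ(d) elements of each order d | m, and none otherwise.
Here 72 is not a multiple of 77, so there are no elements of order 77.

0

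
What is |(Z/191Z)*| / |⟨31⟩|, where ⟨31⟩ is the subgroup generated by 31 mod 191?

5

By Lagrange's theorem, ord_191(31) divides φ(191) = 191 − 1 = 190 = 2 · 5 · 19.
Divisors of 190: 1, 2, 5, 10, 19, 38, 95, 190.
Compute 31^d (mod 191) for the divisors d until we hit 1:
31^1 ≡ 31 (mod 191)
31^2 ≡ 6 (mod 191)
31^5 ≡ 161 (mod 191)
31^10 ≡ 136 (mod 191)
31^19 ≡ 190 (mod 191)
31^38 ≡ 1 (mod 191) ✓
So ord_191(31) = 38, hence |⟨31⟩| = 38.
Index = |(Z/191Z)^×| / |⟨31⟩| = 190 / 38 = 5.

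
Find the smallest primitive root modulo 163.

2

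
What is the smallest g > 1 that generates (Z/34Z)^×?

φ(34) = φ(2)·φ(17) = 1·16 = 16 = 2^4.
g is a primitive root iff g^(16/q) ≢ 1 (mod 34) for each prime q ∈ {2}.
g = 2: gcd(2, 34) = 2 > 1, not a unit — skip.
g = 3: 3^8 ≡ 33 — none is 1, so 3 is a primitive root.
So 3 is the smallest generator of (Z/34Z)^×.

3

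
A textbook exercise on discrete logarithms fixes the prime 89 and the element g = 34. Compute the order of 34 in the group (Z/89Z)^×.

4

By Lagrange's theorem, ord_89(34) divides φ(89) = 89 − 1 = 88 = 2^3 · 11.
Divisors of 88: 1, 2, 4, 8, 11, 22, 44, 88.
Check 34^d mod 89 for each divisor in increasing order:
34^1 ≡ 34 (mod 89)
34^2 ≡ 88 (mod 89)
34^4 ≡ 1 (mod 89) ✓
The smallest such exponent is 4, so the order of 34 is 4.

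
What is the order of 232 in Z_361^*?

The order of 232 must divide φ(361) = φ(19^2) = 19·(19−1) = 342 = 2 · 3^2 · 19.
Divisors of 342: 1, 2, 3, 6, 9, 18, 19, 38, 57, 114, 171, 342.
Test each divisor d:
232^1 ≡ 232
232^2 ≡ 35
232^3 ≡ 178
232^6 ≡ 277
232^9 ≡ 210
232^18 ≡ 58
232^19 ≡ 99
232^38 ≡ 54
232^57 ≡ 292
232^114 ≡ 68
232^171 ≡ 1
So ord_361(232) = 171.

171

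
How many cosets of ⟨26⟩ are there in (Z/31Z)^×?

5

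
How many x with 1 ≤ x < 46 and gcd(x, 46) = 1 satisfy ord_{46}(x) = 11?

10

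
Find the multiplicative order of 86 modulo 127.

126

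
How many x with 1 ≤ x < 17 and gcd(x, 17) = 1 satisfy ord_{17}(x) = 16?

φ(17) = 17 − 1 = 16 = 2^4.
(Z/17Z)^× is cyclic (|G| = 16); a cyclic group of order m has exactly φ(d) elements of each order d | m, and none otherwise.
16 = 2^4 divides 16, and φ(16) = 8.

8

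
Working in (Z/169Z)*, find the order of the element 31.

ord(31) | φ(169) = φ(13^2) = 13·(13−1) = 156 = 2^2 · 3 · 13.
Divisors of 156: 1, 2, 3, 4, 6, 12, 13, 26, 39, 52, 78, 156.
Compute 31^d (mod 169) for the divisors d until we hit 1:
31^1 ≡ 31 (mod 169)
31^2 ≡ 116 (mod 169)
31^3 ≡ 47 (mod 169)
31^4 ≡ 105 (mod 169)
31^6 ≡ 12 (mod 169)
31^12 ≡ 144 (mod 169)
31^13 ≡ 70 (mod 169)
31^26 ≡ 168 (mod 169)
31^39 ≡ 99 (mod 169)
31^52 ≡ 1 (mod 169) ✓
The smallest such exponent is 52, so the order of 31 is 52.

52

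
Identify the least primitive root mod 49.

φ(49) = φ(7^2) = 7·(7−1) = 42 = 2 · 3 · 7.
Test candidates g = 2, 3, … against the prime factors q ∈ {2, 3, 7} of φ(49): g is a generator iff g^(42/q) ≢ 1 for every such q.
g = 2: 2^21 ≡ 1 — hits 1, so not a primitive root.
g = 3: 3^21 ≡ 48; 3^14 ≡ 30; 3^6 ≡ 43 — none is 1, so 3 is a primitive root.
Hence the least primitive root of 49 is 3.

3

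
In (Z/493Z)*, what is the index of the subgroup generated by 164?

ord(164) | φ(493) = φ(17·29) = (17−1)·(29−1) = 16·28 = 448 = 2^6 · 7.
Divisors of 448: 1, 2, 4, 7, 8, 14, 16, 28, 32, 56, 64, 112, 224, 448.
Evaluate successive powers at the divisors of 448:
164^1 ≡ 164
164^2 ≡ 274
164^4 ≡ 140
164^7 ≡ 360
164^8 ≡ 373
164^14 ≡ 434
164^16 ≡ 103
164^28 ≡ 30
164^32 ≡ 256
164^56 ≡ 407
164^64 ≡ 460
164^112 ≡ 1
Thus |⟨164⟩| = ord(164) = 112.
[(Z/493Z)^× : ⟨164⟩] = 448/112 = 4.

4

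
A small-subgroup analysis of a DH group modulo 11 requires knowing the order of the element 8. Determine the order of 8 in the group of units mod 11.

10

Since 8 ∈ (Z/11Z)^×, its order divides φ(11) = 11 − 1 = 10 = 2 · 5.
Divisors of 10: 1, 2, 5, 10.
Check 8^d mod 11 for each divisor in increasing order:
8^1 ≡ 8 (mod 11)
8^2 ≡ 9 (mod 11)
8^5 ≡ 10 (mod 11)
8^10 ≡ 1 (mod 11) ✓
So ord_11(8) = 10.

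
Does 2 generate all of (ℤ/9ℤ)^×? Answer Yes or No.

Yes

φ(9) = φ(3^2) = 3·(3−1) = 6 = 2 · 3.
2 is a primitive root mod 9 iff 2^(φ(9)/q) ≢ 1 for every prime q | φ(9), i.e. q ∈ {2, 3}.
2^3 ≡ 8 (mod 9)  [q = 2: ≢ 1 ✓]
2^2 ≡ 4 (mod 9)  [q = 3: ≢ 1 ✓]
Every test exponent gives a nontrivial residue, hence 2 generates the full group.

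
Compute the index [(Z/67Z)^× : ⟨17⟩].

2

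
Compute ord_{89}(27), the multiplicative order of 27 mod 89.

88

The order of 27 must divide φ(89) = 89 − 1 = 88 = 2^3 · 11.
Divisors of 88: 1, 2, 4, 8, 11, 22, 44, 88.
Evaluate successive powers at the divisors of 88:
27^1 ≡ 27 (mod 89)
27^2 ≡ 17 (mod 89)
27^4 ≡ 22 (mod 89)
27^8 ≡ 39 (mod 89)
27^11 ≡ 12 (mod 89)
27^22 ≡ 55 (mod 89)
27^44 ≡ 88 (mod 89)
27^88 ≡ 1 (mod 89) ✓
Hence ord(27) = 88.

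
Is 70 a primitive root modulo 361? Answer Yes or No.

φ(361) = φ(19^2) = 19·(19−1) = 342 = 2 · 3^2 · 19.
An element g generates (Z/361Z)^× iff g^(342/q) ≢ 1 (mod 361) for each prime q ∈ {2, 3, 19}.
70^171 ≡ 360 (mod 361)  [q = 2: ≢ 1 ✓]
70^114 ≡ 68 (mod 361)  [q = 3: ≢ 1 ✓]
70^18 ≡ 172 (mod 361)  [q = 19: ≢ 1 ✓]
Every test exponent gives a nontrivial residue, hence 70 generates the full group.

Yes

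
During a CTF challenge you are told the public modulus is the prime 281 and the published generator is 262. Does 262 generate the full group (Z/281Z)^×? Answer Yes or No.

Yes

φ(281) = 281 − 1 = 280 = 2^3 · 5 · 7.
An element g generates (Z/281Z)^× iff g^(280/q) ≢ 1 (mod 281) for each prime q ∈ {2, 5, 7}.
262^140 ≡ 280 (mod 281)  [q = 2: ≢ 1 ✓]
262^56 ≡ 86 (mod 281)  [q = 5: ≢ 1 ✓]
262^40 ≡ 165 (mod 281)  [q = 7: ≢ 1 ✓]
All checks pass, so 262 has order 280 and is a primitive root modulo 281.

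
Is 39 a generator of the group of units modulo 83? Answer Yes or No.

Yes

φ(83) = 83 − 1 = 82 = 2 · 41.
39 is a primitive root mod 83 iff 39^(φ(83)/q) ≢ 1 for every prime q | φ(83), i.e. q ∈ {2, 41}.
39^41 ≡ 82 (mod 83)  [q = 2: ≢ 1 ✓]
39^2 ≡ 27 (mod 83)  [q = 41: ≢ 1 ✓]
All checks pass, so 39 has order 82 and is a primitive root modulo 83.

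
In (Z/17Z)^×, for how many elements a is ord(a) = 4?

2

φ(17) = 17 − 1 = 16 = 2^4.
Since (Z/17Z)^× is cyclic of order 16, the number of elements of order d is φ(d) when d | 16 and 0 otherwise.
4 = 2^2 divides 16, and φ(4) = 2.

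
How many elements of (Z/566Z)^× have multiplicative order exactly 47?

46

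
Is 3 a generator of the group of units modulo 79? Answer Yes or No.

φ(79) = 79 − 1 = 78 = 2 · 3 · 13.
It suffices to check that the order of 3 is not a proper divisor of 78: compute 3^(78/q) for q ∈ {2, 3, 13}.
3^39 ≡ 78 (mod 79)  [q = 2: ≢ 1 ✓]
3^26 ≡ 23 (mod 79)  [q = 3: ≢ 1 ✓]
3^6 ≡ 18 (mod 79)  [q = 13: ≢ 1 ✓]
Every test exponent gives a nontrivial residue, hence 3 generates the full group.

Yes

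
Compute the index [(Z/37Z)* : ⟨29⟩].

The order of 29 must divide φ(37) = 37 − 1 = 36 = 2^2 · 3^2.
Divisors of 36: 1, 2, 3, 4, 6, 9, 12, 18, 36.
Check 29^d mod 37 for each divisor in increasing order:
29^1 ≡ 29 (mod 37)
29^2 ≡ 27 (mod 37)
29^3 ≡ 6 (mod 37)
29^4 ≡ 26 (mod 37)
29^6 ≡ 36 (mod 37)
29^9 ≡ 31 (mod 37)
29^12 ≡ 1 (mod 37) ✓
Thus |⟨29⟩| = ord(29) = 12.
[(Z/37Z)^× : ⟨29⟩] = 36/12 = 3.

3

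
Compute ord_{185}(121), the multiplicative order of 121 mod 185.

Since 121 ∈ (Z/185Z)^×, its order divides φ(185) = φ(5·37) = (5−1)·(37−1) = 4·36 = 144 = 2^4 · 3^2.
Divisors of 144: 1, 2, 3, 4, 6, 8, 9, 12, 16, 18, 24, 36, 48, 72, 144.
Test each divisor d:
121^1 ≡ 121 (mod 185)
121^2 ≡ 26 (mod 185)
121^3 ≡ 1 (mod 185) ✓
Therefore the multiplicative order of 121 modulo 185 is 3.

3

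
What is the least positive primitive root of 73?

5

φ(73) = 73 − 1 = 72 = 2^3 · 3^2.
Test candidates g = 2, 3, … against the prime factors q ∈ {2, 3} of φ(73): g is a generator iff g^(72/q) ≢ 1 for every such q.
g = 2: 2^36 ≡ 1 — hits 1, so not a primitive root.
g = 3: 3^36 ≡ 1 — hits 1, so not a primitive root.
g = 4: 4^36 ≡ 1 — hits 1, so not a primitive root.
g = 5: 5^36 ≡ 72; 5^24 ≡ 8 — none is 1, so 5 is a primitive root.
The smallest primitive root modulo 73 is 5.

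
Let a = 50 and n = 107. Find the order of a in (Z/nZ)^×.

By Lagrange's theorem, ord_107(50) divides φ(107) = 107 − 1 = 106 = 2 · 53.
Divisors of 106: 1, 2, 53, 106.
Test each divisor d:
50^1 ≡ 50
50^2 ≡ 39
50^53 ≡ 106
50^106 ≡ 1
Hence ord(50) = 106.

106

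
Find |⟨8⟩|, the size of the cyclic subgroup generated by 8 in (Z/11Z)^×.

Since 8 ∈ (Z/11Z)^×, its order divides φ(11) = 11 − 1 = 10 = 2 · 5.
Divisors of 10: 1, 2, 5, 10.
Evaluate successive powers at the divisors of 10:
8^1 ≡ 8
8^2 ≡ 9
8^5 ≡ 10
8^10 ≡ 1
Therefore the multiplicative order of 8 modulo 11 is 10.

10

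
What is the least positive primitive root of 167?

φ(167) = 167 − 1 = 166 = 2 · 83.
g is a primitive root iff g^(166/q) ≢ 1 (mod 167) for each prime q ∈ {2, 83}.
g = 2: 2^83 ≡ 1 — hits 1, so not a primitive root.
g = 3: 3^83 ≡ 1 — hits 1, so not a primitive root.
g = 4: 4^83 ≡ 1 — hits 1, so not a primitive root.
g = 5: 5^83 ≡ 166; 5^2 ≡ 25 — none is 1, so 5 is a primitive root.
So 5 is the smallest generator of (Z/167Z)^×.

5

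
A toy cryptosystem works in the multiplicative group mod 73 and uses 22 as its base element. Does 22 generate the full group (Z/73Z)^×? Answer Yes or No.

No

φ(73) = 73 − 1 = 72 = 2^3 · 3^2.
It suffices to check that the order of 22 is not a proper divisor of 72: compute 22^(72/q) for q ∈ {2, 3}.
22^36 ≡ 72 (mod 73)  [q = 2: ≢ 1 ✓]
22^24 ≡ 1 (mod 73)  [q = 3: ≡ 1 ✗]
Since 22^24 ≡ 1, the order of 22 divides 24 < 72, so 22 is not a primitive root.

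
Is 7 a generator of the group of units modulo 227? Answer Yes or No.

No

φ(227) = 227 − 1 = 226 = 2 · 113.
An element g generates (Z/227Z)^× iff g^(226/q) ≢ 1 (mod 227) for each prime q ∈ {2, 113}.
7^113 ≡ 1 (mod 227)  [q = 2: ≡ 1 ✗]
7^2 ≡ 49 (mod 227)  [q = 113: ≢ 1 ✓]
7^113 ≡ 1 shows ord(7) | 113, strictly less than φ(227); not a primitive root.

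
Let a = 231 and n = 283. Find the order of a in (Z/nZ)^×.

The order of 231 must divide φ(283) = 283 − 1 = 282 = 2 · 3 · 47.
Divisors of 282: 1, 2, 3, 6, 47, 94, 141, 282.
Test each divisor d:
231^1 ≡ 231
231^2 ≡ 157
231^3 ≡ 43
231^6 ≡ 151
231^47 ≡ 45
231^94 ≡ 44
231^141 ≡ 282
231^282 ≡ 1
Therefore the multiplicative order of 231 modulo 283 is 282.

282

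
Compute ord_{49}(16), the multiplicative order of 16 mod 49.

The order of 16 must divide φ(49) = φ(7^2) = 7·(7−1) = 42 = 2 · 3 · 7.
Divisors of 42: 1, 2, 3, 6, 7, 14, 21, 42.
Evaluate successive powers at the divisors of 42:
16^1 ≡ 16 (mod 49)
16^2 ≡ 11 (mod 49)
16^3 ≡ 29 (mod 49)
16^6 ≡ 8 (mod 49)
16^7 ≡ 30 (mod 49)
16^14 ≡ 18 (mod 49)
16^21 ≡ 1 (mod 49) ✓
So ord_49(16) = 21.

21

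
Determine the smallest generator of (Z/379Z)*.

2

φ(379) = 379 − 1 = 378 = 2 · 3^3 · 7.
g is a primitive root iff g^(378/q) ≢ 1 (mod 379) for each prime q ∈ {2, 3, 7}.
g = 2: 2^189 ≡ 378; 2^126 ≡ 327; 2^54 ≡ 125 — none is 1, so 2 is a primitive root.
Hence the least primitive root of 379 is 2.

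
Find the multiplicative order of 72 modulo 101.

The order of 72 must divide φ(101) = 101 − 1 = 100 = 2^2 · 5^2.
Divisors of 100: 1, 2, 4, 5, 10, 20, 25, 50, 100.
Test each divisor d:
72^1 ≡ 72 (mod 101)
72^2 ≡ 33 (mod 101)
72^4 ≡ 79 (mod 101)
72^5 ≡ 32 (mod 101)
72^10 ≡ 14 (mod 101)
72^20 ≡ 95 (mod 101)
72^25 ≡ 10 (mod 101)
72^50 ≡ 100 (mod 101)
72^100 ≡ 1 (mod 101) ✓
Hence ord(72) = 100.

100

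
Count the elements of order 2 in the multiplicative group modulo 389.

φ(389) = 389 − 1 = 388 = 2^2 · 97.
Since (Z/389Z)^× is cyclic of order 388, the number of elements of order d is φ(d) when d | 388 and 0 otherwise.
2 | 388, and φ(2) = 2 − 1 = 1.

1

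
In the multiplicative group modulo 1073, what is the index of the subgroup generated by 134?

12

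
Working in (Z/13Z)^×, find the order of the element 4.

ord(4) | φ(13) = 13 − 1 = 12 = 2^2 · 3.
Divisors of 12: 1, 2, 3, 4, 6, 12.
Compute 4^d (mod 13) for the divisors d until we hit 1:
4^1 ≡ 4 (mod 13)
4^2 ≡ 3 (mod 13)
4^3 ≡ 12 (mod 13)
4^4 ≡ 9 (mod 13)
4^6 ≡ 1 (mod 13) ✓
Hence ord(4) = 6.

6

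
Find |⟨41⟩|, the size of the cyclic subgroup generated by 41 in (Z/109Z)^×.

12

Since 41 ∈ (Z/109Z)^×, its order divides φ(109) = 109 − 1 = 108 = 2^2 · 3^3.
Divisors of 108: 1, 2, 3, 4, 6, 9, 12, 18, 27, 36, 54, 108.
Compute 41^d (mod 109) for the divisors d until we hit 1:
41^1 ≡ 41 (mod 109)
41^2 ≡ 46 (mod 109)
41^3 ≡ 33 (mod 109)
41^4 ≡ 45 (mod 109)
41^6 ≡ 108 (mod 109)
41^9 ≡ 76 (mod 109)
41^12 ≡ 1 (mod 109) ✓
Hence ord(41) = 12.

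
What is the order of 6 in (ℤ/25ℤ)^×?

ord(6) | φ(25) = φ(5^2) = 5·(5−1) = 20 = 2^2 · 5.
Divisors of 20: 1, 2, 4, 5, 10, 20.
Evaluate successive powers at the divisors of 20:
6^1 ≡ 6 (mod 25)
6^2 ≡ 11 (mod 25)
6^4 ≡ 21 (mod 25)
6^5 ≡ 1 (mod 25) ✓
Therefore the multiplicative order of 6 modulo 25 is 5.

5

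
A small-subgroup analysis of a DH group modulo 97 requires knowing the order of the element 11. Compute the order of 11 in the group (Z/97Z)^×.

48

Since 11 ∈ (Z/97Z)^×, its order divides φ(97) = 97 − 1 = 96 = 2^5 · 3.
Divisors of 96: 1, 2, 3, 4, 6, 8, 12, 16, 24, 32, 48, 96.
Check 11^d mod 97 for each divisor in increasing order:
11^1 ≡ 11 (mod 97)
11^2 ≡ 24 (mod 97)
11^3 ≡ 70 (mod 97)
11^4 ≡ 91 (mod 97)
11^6 ≡ 50 (mod 97)
11^8 ≡ 36 (mod 97)
11^12 ≡ 75 (mod 97)
11^16 ≡ 35 (mod 97)
11^24 ≡ 96 (mod 97)
11^32 ≡ 61 (mod 97)
11^48 ≡ 1 (mod 97) ✓
Therefore the multiplicative order of 11 modulo 97 is 48.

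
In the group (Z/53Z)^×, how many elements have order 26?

12

φ(53) = 53 − 1 = 52 = 2^2 · 13.
Since (Z/53Z)^× is cyclic of order 52, the number of elements of order d is φ(d) when d | 52 and 0 otherwise.
26 = 2 · 13 divides 52, and φ(26) = 12.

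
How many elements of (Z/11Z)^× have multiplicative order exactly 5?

φ(11) = 11 − 1 = 10 = 2 · 5.
In a cyclic group of order 10, there are φ(d) elements of order d for each divisor d of 10, and zero for non-divisors.
5 | 10, and φ(5) = 5 − 1 = 4.

4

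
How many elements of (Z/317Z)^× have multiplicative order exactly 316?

φ(317) = 317 − 1 = 316 = 2^2 · 79.
(Z/317Z)^× is cyclic (|G| = 316); a cyclic group of order m has exactly φ(d) elements of each order d | m, and none otherwise.
316 = 2^2 · 79 divides 316, and φ(316) = 156.

156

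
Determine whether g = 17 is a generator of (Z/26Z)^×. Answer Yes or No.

No

φ(26) = φ(2)·φ(13) = 1·12 = 12 = 2^2 · 3.
Test 17^(12/q) mod 26 for each prime factor q of 12:
17^6 ≡ 1 (mod 26)  [q = 2: ≡ 1 ✗]
17^4 ≡ 9 (mod 26)  [q = 3: ≢ 1 ✓]
17^6 ≡ 1 shows ord(17) | 6, strictly less than φ(26); not a primitive root.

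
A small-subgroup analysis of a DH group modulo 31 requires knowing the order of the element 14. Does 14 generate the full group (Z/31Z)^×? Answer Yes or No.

φ(31) = 31 − 1 = 30 = 2 · 3 · 5.
Test 14^(30/q) mod 31 for each prime factor q of 30:
14^15 ≡ 1 (mod 31)  [q = 2: ≡ 1 ✗]
14^10 ≡ 25 (mod 31)  [q = 3: ≢ 1 ✓]
14^6 ≡ 8 (mod 31)  [q = 5: ≢ 1 ✓]
The check at q = 2 fails, so 14 generates a proper subgroup.

No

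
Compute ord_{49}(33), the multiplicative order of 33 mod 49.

42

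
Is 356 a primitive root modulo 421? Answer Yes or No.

Yes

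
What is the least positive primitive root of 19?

2

φ(19) = 19 − 1 = 18 = 2 · 3^2.
Test candidates g = 2, 3, … against the prime factors q ∈ {2, 3} of φ(19): g is a generator iff g^(18/q) ≢ 1 for every such q.
g = 2: 2^9 ≡ 18; 2^6 ≡ 7 — none is 1, so 2 is a primitive root.
So 2 is the smallest generator of (Z/19Z)^×.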